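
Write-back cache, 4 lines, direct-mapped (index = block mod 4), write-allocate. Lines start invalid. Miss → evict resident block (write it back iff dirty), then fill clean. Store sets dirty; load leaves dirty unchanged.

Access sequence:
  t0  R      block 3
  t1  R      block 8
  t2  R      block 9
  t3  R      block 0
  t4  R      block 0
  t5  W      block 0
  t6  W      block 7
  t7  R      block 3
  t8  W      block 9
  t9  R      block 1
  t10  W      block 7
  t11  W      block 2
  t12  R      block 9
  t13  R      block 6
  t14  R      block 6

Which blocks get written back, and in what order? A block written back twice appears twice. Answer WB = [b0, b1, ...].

WB = [7, 9, 2]

  0 | R B3 → L3 miss [-]
  1 | R B8 → L0 miss [-]
  2 | R B9 → L1 miss [-]
  3 | R B0 → L0 miss [-]
  4 | R B0 → L0 hit [-]
  5 | W B0 → L0 hit [D]
  6 | W B7 → L3 miss [D]
  7 | R B3 → L3 miss wb→B7 [-]
  8 | W B9 → L1 hit [D]
  9 | R B1 → L1 miss wb→B9 [-]
  10 | W B7 → L3 miss [D]
  11 | W B2 → L2 miss [D]
  12 | R B9 → L1 miss [-]
  13 | R B6 → L2 miss wb→B2 [-]
  14 | R B6 → L2 hit [-]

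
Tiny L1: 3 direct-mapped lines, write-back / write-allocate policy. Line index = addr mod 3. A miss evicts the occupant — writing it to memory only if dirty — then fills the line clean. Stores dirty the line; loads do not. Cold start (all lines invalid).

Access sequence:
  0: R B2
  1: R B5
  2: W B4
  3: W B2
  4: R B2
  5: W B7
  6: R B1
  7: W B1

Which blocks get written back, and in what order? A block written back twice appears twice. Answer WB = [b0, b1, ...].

0: R B2 → L2 miss [-]
1: R B5 → L2 miss [-]
2: W B4 → L1 miss [D]
3: W B2 → L2 miss [D]
4: R B2 → L2 hit [D]
5: W B7 → L1 miss wb→B4 [D]
6: R B1 → L1 miss wb→B7 [-]
7: W B1 → L1 hit [D]

WB = [4, 7]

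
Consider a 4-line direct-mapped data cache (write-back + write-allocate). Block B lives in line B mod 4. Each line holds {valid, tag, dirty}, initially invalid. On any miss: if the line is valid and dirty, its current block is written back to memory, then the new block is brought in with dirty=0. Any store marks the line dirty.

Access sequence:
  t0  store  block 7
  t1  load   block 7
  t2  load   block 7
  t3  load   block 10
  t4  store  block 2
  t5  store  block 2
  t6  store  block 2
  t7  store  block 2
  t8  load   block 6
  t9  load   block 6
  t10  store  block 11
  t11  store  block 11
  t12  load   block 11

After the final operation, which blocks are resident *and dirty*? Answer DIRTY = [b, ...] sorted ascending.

0: W B7 -> L3 miss  d=D]
1: R B7 -> L3 hit  d=D]
2: R B7 -> L3 hit  d=D]
3: R B10 -> L2 miss  d=-]
4: W B2 -> L2 miss  d=D]
5: W B2 -> L2 hit  d=D]
6: W B2 -> L2 hit  d=D]
7: W B2 -> L2 hit  d=D]
8: R B6 -> L2 miss wb->B2  d=-]
9: R B6 -> L2 hit  d=-]
10: W B11 -> L3 miss wb->B7  d=D]
11: W B11 -> L3 hit  d=D]
12: R B11 -> L3 hit  d=D]

DIRTY = [11]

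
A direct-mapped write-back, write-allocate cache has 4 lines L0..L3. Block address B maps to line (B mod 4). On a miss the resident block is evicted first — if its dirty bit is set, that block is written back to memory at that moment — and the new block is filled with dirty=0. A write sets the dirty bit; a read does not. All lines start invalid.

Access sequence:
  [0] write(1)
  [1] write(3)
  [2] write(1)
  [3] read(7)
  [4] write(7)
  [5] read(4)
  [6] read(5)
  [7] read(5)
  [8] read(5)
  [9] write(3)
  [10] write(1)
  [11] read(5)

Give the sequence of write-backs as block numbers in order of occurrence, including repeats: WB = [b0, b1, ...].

WB = [3, 1, 7, 1]

0: W B1 -> L1 miss  d=D]
1: W B3 -> L3 miss  d=D]
2: W B1 -> L1 hit  d=D]
3: R B7 -> L3 miss wb->B3  d=-]
4: W B7 -> L3 hit  d=D]
5: R B4 -> L0 miss  d=-]
6: R B5 -> L1 miss wb->B1  d=-]
7: R B5 -> L1 hit  d=-]
8: R B5 -> L1 hit  d=-]
9: W B3 -> L3 miss wb->B7  d=D]
10: W B1 -> L1 miss  d=D]
11: R B5 -> L1 miss wb->B1  d=-]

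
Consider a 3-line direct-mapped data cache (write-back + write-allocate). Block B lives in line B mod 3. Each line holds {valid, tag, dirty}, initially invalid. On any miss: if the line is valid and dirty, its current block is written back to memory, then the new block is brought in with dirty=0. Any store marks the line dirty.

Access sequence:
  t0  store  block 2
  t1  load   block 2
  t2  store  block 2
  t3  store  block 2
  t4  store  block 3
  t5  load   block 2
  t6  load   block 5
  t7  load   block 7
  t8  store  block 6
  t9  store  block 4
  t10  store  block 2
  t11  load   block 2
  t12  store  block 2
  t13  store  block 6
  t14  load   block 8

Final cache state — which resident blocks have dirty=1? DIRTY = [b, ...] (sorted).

0: W B2 → L2 miss [D]
1: R B2 → L2 hit [D]
2: W B2 → L2 hit [D]
3: W B2 → L2 hit [D]
4: W B3 → L0 miss [D]
5: R B2 → L2 hit [D]
6: R B5 → L2 miss wb→B2 [-]
7: R B7 → L1 miss [-]
8: W B6 → L0 miss wb→B3 [D]
9: W B4 → L1 miss [D]
10: W B2 → L2 miss [D]
11: R B2 → L2 hit [D]
12: W B2 → L2 hit [D]
13: W B6 → L0 hit [D]
14: R B8 → L2 miss wb→B2 [-]

DIRTY = [4, 6]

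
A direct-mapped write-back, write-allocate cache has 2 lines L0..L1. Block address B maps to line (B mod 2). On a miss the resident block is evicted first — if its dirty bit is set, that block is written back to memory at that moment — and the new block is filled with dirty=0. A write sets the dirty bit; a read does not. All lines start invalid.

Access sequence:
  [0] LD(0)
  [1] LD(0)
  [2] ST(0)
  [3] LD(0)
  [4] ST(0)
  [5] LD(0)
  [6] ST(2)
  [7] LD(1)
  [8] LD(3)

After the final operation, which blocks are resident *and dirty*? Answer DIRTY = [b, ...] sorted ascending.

  0 | R B0 → L0 miss [-]
  1 | R B0 → L0 hit [-]
  2 | W B0 → L0 hit [D]
  3 | R B0 → L0 hit [D]
  4 | W B0 → L0 hit [D]
  5 | R B0 → L0 hit [D]
  6 | W B2 → L0 miss wb→B0 [D]
  7 | R B1 → L1 miss [-]
  8 | R B3 → L1 miss [-]

DIRTY = [2]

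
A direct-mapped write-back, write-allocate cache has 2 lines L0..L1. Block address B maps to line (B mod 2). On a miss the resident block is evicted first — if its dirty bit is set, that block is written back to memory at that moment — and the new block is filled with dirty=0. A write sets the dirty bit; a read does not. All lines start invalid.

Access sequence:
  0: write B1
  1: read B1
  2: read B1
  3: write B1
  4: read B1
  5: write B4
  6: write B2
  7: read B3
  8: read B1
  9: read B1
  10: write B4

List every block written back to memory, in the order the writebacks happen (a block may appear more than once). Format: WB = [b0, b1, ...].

WB = [4, 1, 2]

0: W B1 → L1 miss [D]
1: R B1 → L1 hit [D]
2: R B1 → L1 hit [D]
3: W B1 → L1 hit [D]
4: R B1 → L1 hit [D]
5: W B4 → L0 miss [D]
6: W B2 → L0 miss wb→B4 [D]
7: R B3 → L1 miss wb→B1 [-]
8: R B1 → L1 miss [-]
9: R B1 → L1 hit [-]
10: W B4 → L0 miss wb→B2 [D]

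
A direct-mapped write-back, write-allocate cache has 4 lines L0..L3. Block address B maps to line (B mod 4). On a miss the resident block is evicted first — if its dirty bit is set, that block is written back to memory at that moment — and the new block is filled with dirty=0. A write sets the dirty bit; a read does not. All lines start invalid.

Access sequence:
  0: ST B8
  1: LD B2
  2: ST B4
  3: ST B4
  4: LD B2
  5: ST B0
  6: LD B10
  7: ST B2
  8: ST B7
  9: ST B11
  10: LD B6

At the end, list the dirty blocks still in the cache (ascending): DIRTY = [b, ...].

0: W B8 -> L0 miss  d=D]
1: R B2 -> L2 miss  d=-]
2: W B4 -> L0 miss wb->B8  d=D]
3: W B4 -> L0 hit  d=D]
4: R B2 -> L2 hit  d=-]
5: W B0 -> L0 miss wb->B4  d=D]
6: R B10 -> L2 miss  d=-]
7: W B2 -> L2 miss  d=D]
8: W B7 -> L3 miss  d=D]
9: W B11 -> L3 miss wb->B7  d=D]
10: R B6 -> L2 miss wb->B2  d=-]

DIRTY = [0, 11]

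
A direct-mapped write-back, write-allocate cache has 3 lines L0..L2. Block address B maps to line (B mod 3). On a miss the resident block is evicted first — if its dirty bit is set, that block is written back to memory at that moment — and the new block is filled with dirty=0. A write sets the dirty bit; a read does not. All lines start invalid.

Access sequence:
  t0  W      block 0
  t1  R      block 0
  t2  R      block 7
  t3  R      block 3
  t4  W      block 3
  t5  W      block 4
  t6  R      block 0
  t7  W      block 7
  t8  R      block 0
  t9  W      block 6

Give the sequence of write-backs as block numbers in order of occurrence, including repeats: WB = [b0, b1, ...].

WB = [0, 3, 4]

0: W B0 → L0 miss [D]
1: R B0 → L0 hit [D]
2: R B7 → L1 miss [-]
3: R B3 → L0 miss wb→B0 [-]
4: W B3 → L0 hit [D]
5: W B4 → L1 miss [D]
6: R B0 → L0 miss wb→B3 [-]
7: W B7 → L1 miss wb→B4 [D]
8: R B0 → L0 hit [-]
9: W B6 → L0 miss [D]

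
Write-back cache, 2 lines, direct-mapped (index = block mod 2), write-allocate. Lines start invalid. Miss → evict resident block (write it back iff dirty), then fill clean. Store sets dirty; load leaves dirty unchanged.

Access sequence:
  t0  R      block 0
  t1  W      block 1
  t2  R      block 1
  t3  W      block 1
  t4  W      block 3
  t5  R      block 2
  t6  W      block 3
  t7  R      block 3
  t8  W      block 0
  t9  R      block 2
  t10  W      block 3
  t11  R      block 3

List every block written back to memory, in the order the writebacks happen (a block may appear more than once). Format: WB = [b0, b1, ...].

0: R B0 -> L0 miss  d=-]
1: W B1 -> L1 miss  d=D]
2: R B1 -> L1 hit  d=D]
3: W B1 -> L1 hit  d=D]
4: W B3 -> L1 miss wb->B1  d=D]
5: R B2 -> L0 miss  d=-]
6: W B3 -> L1 hit  d=D]
7: R B3 -> L1 hit  d=D]
8: W B0 -> L0 miss  d=D]
9: R B2 -> L0 miss wb->B0  d=-]
10: W B3 -> L1 hit  d=D]
11: R B3 -> L1 hit  d=D]

WB = [1, 0]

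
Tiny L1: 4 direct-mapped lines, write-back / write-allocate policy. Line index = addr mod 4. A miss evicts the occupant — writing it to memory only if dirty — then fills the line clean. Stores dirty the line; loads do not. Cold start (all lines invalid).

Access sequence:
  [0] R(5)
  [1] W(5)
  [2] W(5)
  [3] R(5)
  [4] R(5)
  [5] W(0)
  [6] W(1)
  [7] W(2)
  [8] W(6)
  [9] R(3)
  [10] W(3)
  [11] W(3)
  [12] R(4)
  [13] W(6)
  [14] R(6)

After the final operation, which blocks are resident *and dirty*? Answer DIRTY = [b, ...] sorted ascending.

DIRTY = [1, 3, 6]

0: R B5 → L1 miss [-]
1: W B5 → L1 hit [D]
2: W B5 → L1 hit [D]
3: R B5 → L1 hit [D]
4: R B5 → L1 hit [D]
5: W B0 → L0 miss [D]
6: W B1 → L1 miss wb→B5 [D]
7: W B2 → L2 miss [D]
8: W B6 → L2 miss wb→B2 [D]
9: R B3 → L3 miss [-]
10: W B3 → L3 hit [D]
11: W B3 → L3 hit [D]
12: R B4 → L0 miss wb→B0 [-]
13: W B6 → L2 hit [D]
14: R B6 → L2 hit [D]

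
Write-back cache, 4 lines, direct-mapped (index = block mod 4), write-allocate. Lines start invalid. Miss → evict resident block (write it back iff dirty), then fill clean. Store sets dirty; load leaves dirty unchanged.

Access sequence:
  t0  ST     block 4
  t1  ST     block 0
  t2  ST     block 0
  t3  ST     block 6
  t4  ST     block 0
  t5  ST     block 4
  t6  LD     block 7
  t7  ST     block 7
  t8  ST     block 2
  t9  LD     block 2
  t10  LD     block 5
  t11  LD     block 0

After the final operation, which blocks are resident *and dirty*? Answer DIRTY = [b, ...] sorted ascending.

DIRTY = [2, 7]

  0 | W B4 → L0 miss [D]
  1 | W B0 → L0 miss wb→B4 [D]
  2 | W B0 → L0 hit [D]
  3 | W B6 → L2 miss [D]
  4 | W B0 → L0 hit [D]
  5 | W B4 → L0 miss wb→B0 [D]
  6 | R B7 → L3 miss [-]
  7 | W B7 → L3 hit [D]
  8 | W B2 → L2 miss wb→B6 [D]
  9 | R B2 → L2 hit [D]
  10 | R B5 → L1 miss [-]
  11 | R B0 → L0 miss wb→B4 [-]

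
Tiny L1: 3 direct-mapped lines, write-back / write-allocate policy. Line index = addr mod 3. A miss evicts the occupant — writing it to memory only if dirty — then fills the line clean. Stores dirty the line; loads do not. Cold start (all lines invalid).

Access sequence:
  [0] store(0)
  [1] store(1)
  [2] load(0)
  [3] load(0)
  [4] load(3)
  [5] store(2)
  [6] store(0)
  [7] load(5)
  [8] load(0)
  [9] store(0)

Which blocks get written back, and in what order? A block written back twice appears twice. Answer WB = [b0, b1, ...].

  0 | W B0 → L0 miss [D]
  1 | W B1 → L1 miss [D]
  2 | R B0 → L0 hit [D]
  3 | R B0 → L0 hit [D]
  4 | R B3 → L0 miss wb→B0 [-]
  5 | W B2 → L2 miss [D]
  6 | W B0 → L0 miss [D]
  7 | R B5 → L2 miss wb→B2 [-]
  8 | R B0 → L0 hit [D]
  9 | W B0 → L0 hit [D]

WB = [0, 2]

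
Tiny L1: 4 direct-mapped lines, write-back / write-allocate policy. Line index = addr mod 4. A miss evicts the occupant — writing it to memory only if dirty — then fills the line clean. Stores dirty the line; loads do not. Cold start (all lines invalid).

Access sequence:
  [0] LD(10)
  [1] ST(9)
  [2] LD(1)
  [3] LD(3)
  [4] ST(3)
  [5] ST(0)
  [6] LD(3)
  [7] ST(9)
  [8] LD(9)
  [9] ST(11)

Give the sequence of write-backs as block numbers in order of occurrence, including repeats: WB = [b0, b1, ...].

  0 | R B10 → L2 miss [-]
  1 | W B9 → L1 miss [D]
  2 | R B1 → L1 miss wb→B9 [-]
  3 | R B3 → L3 miss [-]
  4 | W B3 → L3 hit [D]
  5 | W B0 → L0 miss [D]
  6 | R B3 → L3 hit [D]
  7 | W B9 → L1 miss [D]
  8 | R B9 → L1 hit [D]
  9 | W B11 → L3 miss wb→B3 [D]

WB = [9, 3]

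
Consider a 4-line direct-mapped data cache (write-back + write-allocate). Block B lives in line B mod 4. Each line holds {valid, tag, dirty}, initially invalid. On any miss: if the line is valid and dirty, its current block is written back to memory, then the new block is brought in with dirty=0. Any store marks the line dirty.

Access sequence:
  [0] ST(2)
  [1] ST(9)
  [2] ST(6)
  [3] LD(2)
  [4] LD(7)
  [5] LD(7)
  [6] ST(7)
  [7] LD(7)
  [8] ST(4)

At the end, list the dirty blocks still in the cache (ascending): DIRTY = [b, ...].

DIRTY = [4, 7, 9]

0: W B2 -> L2 miss  d=D]
1: W B9 -> L1 miss  d=D]
2: W B6 -> L2 miss wb->B2  d=D]
3: R B2 -> L2 miss wb->B6  d=-]
4: R B7 -> L3 miss  d=-]
5: R B7 -> L3 hit  d=-]
6: W B7 -> L3 hit  d=D]
7: R B7 -> L3 hit  d=D]
8: W B4 -> L0 miss  d=D]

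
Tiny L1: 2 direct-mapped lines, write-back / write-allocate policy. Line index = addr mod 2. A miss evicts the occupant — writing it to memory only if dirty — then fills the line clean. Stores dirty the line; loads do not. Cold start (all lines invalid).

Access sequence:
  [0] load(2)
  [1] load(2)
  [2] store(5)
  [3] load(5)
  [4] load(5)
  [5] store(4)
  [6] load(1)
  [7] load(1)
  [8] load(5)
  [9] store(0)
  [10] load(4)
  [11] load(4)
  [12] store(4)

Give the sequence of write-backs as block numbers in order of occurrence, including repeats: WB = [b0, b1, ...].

0: R B2 → L0 miss [-]
1: R B2 → L0 hit [-]
2: W B5 → L1 miss [D]
3: R B5 → L1 hit [D]
4: R B5 → L1 hit [D]
5: W B4 → L0 miss [D]
6: R B1 → L1 miss wb→B5 [-]
7: R B1 → L1 hit [-]
8: R B5 → L1 miss [-]
9: W B0 → L0 miss wb→B4 [D]
10: R B4 → L0 miss wb→B0 [-]
11: R B4 → L0 hit [-]
12: W B4 → L0 hit [D]

WB = [5, 4, 0]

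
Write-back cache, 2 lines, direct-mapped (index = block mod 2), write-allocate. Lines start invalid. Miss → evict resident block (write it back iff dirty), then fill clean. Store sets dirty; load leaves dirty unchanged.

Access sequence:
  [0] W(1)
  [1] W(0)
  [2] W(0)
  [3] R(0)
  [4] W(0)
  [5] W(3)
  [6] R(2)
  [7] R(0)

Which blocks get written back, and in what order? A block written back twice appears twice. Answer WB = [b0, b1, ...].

WB = [1, 0]

0: W B1 → L1 miss [D]
1: W B0 → L0 miss [D]
2: W B0 → L0 hit [D]
3: R B0 → L0 hit [D]
4: W B0 → L0 hit [D]
5: W B3 → L1 miss wb→B1 [D]
6: R B2 → L0 miss wb→B0 [-]
7: R B0 → L0 miss [-]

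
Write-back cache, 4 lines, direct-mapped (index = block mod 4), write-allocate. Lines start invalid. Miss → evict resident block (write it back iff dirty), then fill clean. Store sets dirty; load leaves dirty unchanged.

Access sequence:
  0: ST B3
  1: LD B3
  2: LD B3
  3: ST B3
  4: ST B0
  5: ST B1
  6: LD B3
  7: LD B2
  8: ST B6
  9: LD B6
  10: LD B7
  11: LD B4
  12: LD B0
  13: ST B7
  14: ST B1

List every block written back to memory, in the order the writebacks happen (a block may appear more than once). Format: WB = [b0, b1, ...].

0: W B3 -> L3 miss  d=D]
1: R B3 -> L3 hit  d=D]
2: R B3 -> L3 hit  d=D]
3: W B3 -> L3 hit  d=D]
4: W B0 -> L0 miss  d=D]
5: W B1 -> L1 miss  d=D]
6: R B3 -> L3 hit  d=D]
7: R B2 -> L2 miss  d=-]
8: W B6 -> L2 miss  d=D]
9: R B6 -> L2 hit  d=D]
10: R B7 -> L3 miss wb->B3  d=-]
11: R B4 -> L0 miss wb->B0  d=-]
12: R B0 -> L0 miss  d=-]
13: W B7 -> L3 hit  d=D]
14: W B1 -> L1 hit  d=D]

WB = [3, 0]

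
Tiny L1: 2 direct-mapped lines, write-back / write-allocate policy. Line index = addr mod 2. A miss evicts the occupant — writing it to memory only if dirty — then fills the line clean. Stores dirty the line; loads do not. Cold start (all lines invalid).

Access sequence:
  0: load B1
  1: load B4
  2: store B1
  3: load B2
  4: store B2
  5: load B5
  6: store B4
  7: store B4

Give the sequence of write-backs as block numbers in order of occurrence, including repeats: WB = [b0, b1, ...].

0: R B1 -> L1 miss  d=-]
1: R B4 -> L0 miss  d=-]
2: W B1 -> L1 hit  d=D]
3: R B2 -> L0 miss  d=-]
4: W B2 -> L0 hit  d=D]
5: R B5 -> L1 miss wb->B1  d=-]
6: W B4 -> L0 miss wb->B2  d=D]
7: W B4 -> L0 hit  d=D]

WB = [1, 2]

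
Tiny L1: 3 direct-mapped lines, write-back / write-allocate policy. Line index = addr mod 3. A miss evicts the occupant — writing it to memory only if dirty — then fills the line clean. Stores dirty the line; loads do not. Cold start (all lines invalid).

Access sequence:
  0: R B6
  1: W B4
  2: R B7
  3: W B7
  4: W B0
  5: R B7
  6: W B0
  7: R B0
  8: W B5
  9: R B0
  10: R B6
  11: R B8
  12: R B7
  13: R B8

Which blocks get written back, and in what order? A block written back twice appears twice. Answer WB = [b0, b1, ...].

WB = [4, 0, 5]

0: R B6 -> L0 miss  d=-]
1: W B4 -> L1 miss  d=D]
2: R B7 -> L1 miss wb->B4  d=-]
3: W B7 -> L1 hit  d=D]
4: W B0 -> L0 miss  d=D]
5: R B7 -> L1 hit  d=D]
6: W B0 -> L0 hit  d=D]
7: R B0 -> L0 hit  d=D]
8: W B5 -> L2 miss  d=D]
9: R B0 -> L0 hit  d=D]
10: R B6 -> L0 miss wb->B0  d=-]
11: R B8 -> L2 miss wb->B5  d=-]
12: R B7 -> L1 hit  d=D]
13: R B8 -> L2 hit  d=-]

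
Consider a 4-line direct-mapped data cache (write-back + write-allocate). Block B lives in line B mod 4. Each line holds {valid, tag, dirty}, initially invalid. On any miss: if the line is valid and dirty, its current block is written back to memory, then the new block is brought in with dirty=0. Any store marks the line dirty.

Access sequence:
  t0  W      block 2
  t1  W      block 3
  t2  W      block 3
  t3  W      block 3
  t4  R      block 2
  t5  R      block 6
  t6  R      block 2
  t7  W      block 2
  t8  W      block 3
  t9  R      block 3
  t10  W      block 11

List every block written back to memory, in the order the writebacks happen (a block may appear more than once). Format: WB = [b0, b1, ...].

  0 | W B2 → L2 miss [D]
  1 | W B3 → L3 miss [D]
  2 | W B3 → L3 hit [D]
  3 | W B3 → L3 hit [D]
  4 | R B2 → L2 hit [D]
  5 | R B6 → L2 miss wb→B2 [-]
  6 | R B2 → L2 miss [-]
  7 | W B2 → L2 hit [D]
  8 | W B3 → L3 hit [D]
  9 | R B3 → L3 hit [D]
  10 | W B11 → L3 miss wb→B3 [D]

WB = [2, 3]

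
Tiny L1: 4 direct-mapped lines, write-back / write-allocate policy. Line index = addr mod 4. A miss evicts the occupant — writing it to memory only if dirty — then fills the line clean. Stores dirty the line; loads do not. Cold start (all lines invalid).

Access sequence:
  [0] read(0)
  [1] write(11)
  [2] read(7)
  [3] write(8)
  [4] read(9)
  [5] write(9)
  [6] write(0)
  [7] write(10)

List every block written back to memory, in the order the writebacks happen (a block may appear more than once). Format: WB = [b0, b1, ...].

WB = [11, 8]

0: R B0 -> L0 miss  d=-]
1: W B11 -> L3 miss  d=D]
2: R B7 -> L3 miss wb->B11  d=-]
3: W B8 -> L0 miss  d=D]
4: R B9 -> L1 miss  d=-]
5: W B9 -> L1 hit  d=D]
6: W B0 -> L0 miss wb->B8  d=D]
7: W B10 -> L2 miss  d=D]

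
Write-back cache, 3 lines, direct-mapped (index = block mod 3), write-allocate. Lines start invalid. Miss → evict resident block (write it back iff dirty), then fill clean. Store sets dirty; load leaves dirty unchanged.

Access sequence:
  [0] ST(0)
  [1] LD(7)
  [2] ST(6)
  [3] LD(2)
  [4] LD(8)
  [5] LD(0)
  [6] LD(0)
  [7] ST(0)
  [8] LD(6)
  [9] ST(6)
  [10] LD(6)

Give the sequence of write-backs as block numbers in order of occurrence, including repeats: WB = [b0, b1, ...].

0: W B0 -> L0 miss  d=D]
1: R B7 -> L1 miss  d=-]
2: W B6 -> L0 miss wb->B0  d=D]
3: R B2 -> L2 miss  d=-]
4: R B8 -> L2 miss  d=-]
5: R B0 -> L0 miss wb->B6  d=-]
6: R B0 -> L0 hit  d=-]
7: W B0 -> L0 hit  d=D]
8: R B6 -> L0 miss wb->B0  d=-]
9: W B6 -> L0 hit  d=D]
10: R B6 -> L0 hit  d=D]

WB = [0, 6, 0]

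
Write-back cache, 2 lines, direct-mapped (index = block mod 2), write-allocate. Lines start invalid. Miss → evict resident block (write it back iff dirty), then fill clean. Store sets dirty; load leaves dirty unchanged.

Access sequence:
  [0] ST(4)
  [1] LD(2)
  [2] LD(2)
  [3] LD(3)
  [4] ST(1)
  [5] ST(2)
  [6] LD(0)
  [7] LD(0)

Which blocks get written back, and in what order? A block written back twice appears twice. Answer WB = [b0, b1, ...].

WB = [4, 2]

0: W B4 -> L0 miss  d=D]
1: R B2 -> L0 miss wb->B4  d=-]
2: R B2 -> L0 hit  d=-]
3: R B3 -> L1 miss  d=-]
4: W B1 -> L1 miss  d=D]
5: W B2 -> L0 hit  d=D]
6: R B0 -> L0 miss wb->B2  d=-]
7: R B0 -> L0 hit  d=-]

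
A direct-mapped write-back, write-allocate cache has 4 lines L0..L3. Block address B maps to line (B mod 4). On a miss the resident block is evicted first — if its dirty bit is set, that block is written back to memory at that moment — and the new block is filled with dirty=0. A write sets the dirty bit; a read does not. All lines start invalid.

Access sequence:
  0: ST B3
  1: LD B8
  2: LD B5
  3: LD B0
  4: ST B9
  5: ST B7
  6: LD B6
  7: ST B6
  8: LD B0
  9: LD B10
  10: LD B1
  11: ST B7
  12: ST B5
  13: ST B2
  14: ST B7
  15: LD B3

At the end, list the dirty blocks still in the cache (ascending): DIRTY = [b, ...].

  0 | W B3 → L3 miss [D]
  1 | R B8 → L0 miss [-]
  2 | R B5 → L1 miss [-]
  3 | R B0 → L0 miss [-]
  4 | W B9 → L1 miss [D]
  5 | W B7 → L3 miss wb→B3 [D]
  6 | R B6 → L2 miss [-]
  7 | W B6 → L2 hit [D]
  8 | R B0 → L0 hit [-]
  9 | R B10 → L2 miss wb→B6 [-]
  10 | R B1 → L1 miss wb→B9 [-]
  11 | W B7 → L3 hit [D]
  12 | W B5 → L1 miss [D]
  13 | W B2 → L2 miss [D]
  14 | W B7 → L3 hit [D]
  15 | R B3 → L3 miss wb→B7 [-]

DIRTY = [2, 5]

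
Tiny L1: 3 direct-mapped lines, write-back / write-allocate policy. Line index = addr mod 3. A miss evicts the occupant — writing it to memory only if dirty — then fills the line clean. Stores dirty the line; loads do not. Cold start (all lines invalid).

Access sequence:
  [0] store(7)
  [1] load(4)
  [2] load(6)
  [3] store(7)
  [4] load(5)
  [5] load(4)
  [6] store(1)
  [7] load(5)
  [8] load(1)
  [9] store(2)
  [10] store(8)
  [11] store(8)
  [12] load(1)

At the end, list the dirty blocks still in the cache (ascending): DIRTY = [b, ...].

  0 | W B7 → L1 miss [D]
  1 | R B4 → L1 miss wb→B7 [-]
  2 | R B6 → L0 miss [-]
  3 | W B7 → L1 miss [D]
  4 | R B5 → L2 miss [-]
  5 | R B4 → L1 miss wb→B7 [-]
  6 | W B1 → L1 miss [D]
  7 | R B5 → L2 hit [-]
  8 | R B1 → L1 hit [D]
  9 | W B2 → L2 miss [D]
  10 | W B8 → L2 miss wb→B2 [D]
  11 | W B8 → L2 hit [D]
  12 | R B1 → L1 hit [D]

DIRTY = [1, 8]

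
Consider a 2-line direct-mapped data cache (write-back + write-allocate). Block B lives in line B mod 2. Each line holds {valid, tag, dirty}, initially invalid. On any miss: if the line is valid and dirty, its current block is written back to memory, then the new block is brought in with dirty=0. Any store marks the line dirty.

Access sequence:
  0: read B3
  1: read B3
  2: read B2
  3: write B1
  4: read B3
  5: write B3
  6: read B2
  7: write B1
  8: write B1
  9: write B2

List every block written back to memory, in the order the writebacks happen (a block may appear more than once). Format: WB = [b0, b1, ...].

0: R B3 → L1 miss [-]
1: R B3 → L1 hit [-]
2: R B2 → L0 miss [-]
3: W B1 → L1 miss [D]
4: R B3 → L1 miss wb→B1 [-]
5: W B3 → L1 hit [D]
6: R B2 → L0 hit [-]
7: W B1 → L1 miss wb→B3 [D]
8: W B1 → L1 hit [D]
9: W B2 → L0 hit [D]

WB = [1, 3]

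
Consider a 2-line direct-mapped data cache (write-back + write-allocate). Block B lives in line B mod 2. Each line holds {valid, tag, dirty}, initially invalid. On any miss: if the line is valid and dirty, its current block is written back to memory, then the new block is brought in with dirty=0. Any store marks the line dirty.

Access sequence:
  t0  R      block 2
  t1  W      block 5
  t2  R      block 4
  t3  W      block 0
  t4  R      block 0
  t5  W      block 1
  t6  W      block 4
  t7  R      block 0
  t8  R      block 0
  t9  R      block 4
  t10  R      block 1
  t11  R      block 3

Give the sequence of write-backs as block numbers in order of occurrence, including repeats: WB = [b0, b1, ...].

  0 | R B2 → L0 miss [-]
  1 | W B5 → L1 miss [D]
  2 | R B4 → L0 miss [-]
  3 | W B0 → L0 miss [D]
  4 | R B0 → L0 hit [D]
  5 | W B1 → L1 miss wb→B5 [D]
  6 | W B4 → L0 miss wb→B0 [D]
  7 | R B0 → L0 miss wb→B4 [-]
  8 | R B0 → L0 hit [-]
  9 | R B4 → L0 miss [-]
  10 | R B1 → L1 hit [D]
  11 | R B3 → L1 miss wb→B1 [-]

WB = [5, 0, 4, 1]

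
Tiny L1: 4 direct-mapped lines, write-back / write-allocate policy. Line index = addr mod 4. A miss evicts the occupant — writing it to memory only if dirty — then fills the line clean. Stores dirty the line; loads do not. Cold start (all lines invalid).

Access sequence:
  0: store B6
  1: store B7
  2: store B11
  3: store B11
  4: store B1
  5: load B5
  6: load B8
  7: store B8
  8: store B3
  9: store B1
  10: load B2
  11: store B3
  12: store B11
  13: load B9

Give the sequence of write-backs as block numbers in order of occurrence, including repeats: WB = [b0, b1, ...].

WB = [7, 1, 11, 6, 3, 1]

  0 | W B6 → L2 miss [D]
  1 | W B7 → L3 miss [D]
  2 | W B11 → L3 miss wb→B7 [D]
  3 | W B11 → L3 hit [D]
  4 | W B1 → L1 miss [D]
  5 | R B5 → L1 miss wb→B1 [-]
  6 | R B8 → L0 miss [-]
  7 | W B8 → L0 hit [D]
  8 | W B3 → L3 miss wb→B11 [D]
  9 | W B1 → L1 miss [D]
  10 | R B2 → L2 miss wb→B6 [-]
  11 | W B3 → L3 hit [D]
  12 | W B11 → L3 miss wb→B3 [D]
  13 | R B9 → L1 miss wb→B1 [-]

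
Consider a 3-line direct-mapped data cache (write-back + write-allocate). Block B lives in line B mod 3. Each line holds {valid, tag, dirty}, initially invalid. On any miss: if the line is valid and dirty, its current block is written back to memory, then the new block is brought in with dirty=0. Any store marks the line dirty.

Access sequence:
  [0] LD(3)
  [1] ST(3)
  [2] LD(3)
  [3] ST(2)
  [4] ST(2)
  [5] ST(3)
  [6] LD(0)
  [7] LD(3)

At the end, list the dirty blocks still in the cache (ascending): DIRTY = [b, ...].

  0 | R B3 → L0 miss [-]
  1 | W B3 → L0 hit [D]
  2 | R B3 → L0 hit [D]
  3 | W B2 → L2 miss [D]
  4 | W B2 → L2 hit [D]
  5 | W B3 → L0 hit [D]
  6 | R B0 → L0 miss wb→B3 [-]
  7 | R B3 → L0 miss [-]

DIRTY = [2]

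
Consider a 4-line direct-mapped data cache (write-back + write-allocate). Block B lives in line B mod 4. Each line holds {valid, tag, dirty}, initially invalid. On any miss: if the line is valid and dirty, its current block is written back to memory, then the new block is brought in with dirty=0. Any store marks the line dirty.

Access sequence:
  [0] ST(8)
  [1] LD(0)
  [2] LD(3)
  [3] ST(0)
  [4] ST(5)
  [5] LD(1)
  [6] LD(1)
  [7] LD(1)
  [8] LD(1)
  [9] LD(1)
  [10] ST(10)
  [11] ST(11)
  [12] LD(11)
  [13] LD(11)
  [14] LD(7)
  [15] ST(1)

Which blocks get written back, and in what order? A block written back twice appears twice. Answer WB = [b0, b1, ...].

WB = [8, 5, 11]

0: W B8 → L0 miss [D]
1: R B0 → L0 miss wb→B8 [-]
2: R B3 → L3 miss [-]
3: W B0 → L0 hit [D]
4: W B5 → L1 miss [D]
5: R B1 → L1 miss wb→B5 [-]
6: R B1 → L1 hit [-]
7: R B1 → L1 hit [-]
8: R B1 → L1 hit [-]
9: R B1 → L1 hit [-]
10: W B10 → L2 miss [D]
11: W B11 → L3 miss [D]
12: R B11 → L3 hit [D]
13: R B11 → L3 hit [D]
14: R B7 → L3 miss wb→B11 [-]
15: W B1 → L1 hit [D]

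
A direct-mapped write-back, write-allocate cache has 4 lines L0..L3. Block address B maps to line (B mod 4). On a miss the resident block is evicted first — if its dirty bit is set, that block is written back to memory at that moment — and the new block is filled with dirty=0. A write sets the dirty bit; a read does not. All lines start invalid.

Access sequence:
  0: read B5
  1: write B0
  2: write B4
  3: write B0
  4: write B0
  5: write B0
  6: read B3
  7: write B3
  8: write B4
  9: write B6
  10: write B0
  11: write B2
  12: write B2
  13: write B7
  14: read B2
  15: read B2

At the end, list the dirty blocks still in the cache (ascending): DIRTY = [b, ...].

  0 | R B5 → L1 miss [-]
  1 | W B0 → L0 miss [D]
  2 | W B4 → L0 miss wb→B0 [D]
  3 | W B0 → L0 miss wb→B4 [D]
  4 | W B0 → L0 hit [D]
  5 | W B0 → L0 hit [D]
  6 | R B3 → L3 miss [-]
  7 | W B3 → L3 hit [D]
  8 | W B4 → L0 miss wb→B0 [D]
  9 | W B6 → L2 miss [D]
  10 | W B0 → L0 miss wb→B4 [D]
  11 | W B2 → L2 miss wb→B6 [D]
  12 | W B2 → L2 hit [D]
  13 | W B7 → L3 miss wb→B3 [D]
  14 | R B2 → L2 hit [D]
  15 | R B2 → L2 hit [D]

DIRTY = [0, 2, 7]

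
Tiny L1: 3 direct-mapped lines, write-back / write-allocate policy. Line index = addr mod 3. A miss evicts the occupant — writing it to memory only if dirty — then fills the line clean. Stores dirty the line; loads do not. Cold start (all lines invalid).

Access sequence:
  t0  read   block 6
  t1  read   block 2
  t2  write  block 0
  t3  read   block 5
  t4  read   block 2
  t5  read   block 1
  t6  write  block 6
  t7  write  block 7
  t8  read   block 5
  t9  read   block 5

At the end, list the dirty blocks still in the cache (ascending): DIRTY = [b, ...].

  0 | R B6 → L0 miss [-]
  1 | R B2 → L2 miss [-]
  2 | W B0 → L0 miss [D]
  3 | R B5 → L2 miss [-]
  4 | R B2 → L2 miss [-]
  5 | R B1 → L1 miss [-]
  6 | W B6 → L0 miss wb→B0 [D]
  7 | W B7 → L1 miss [D]
  8 | R B5 → L2 miss [-]
  9 | R B5 → L2 hit [-]

DIRTY = [6, 7]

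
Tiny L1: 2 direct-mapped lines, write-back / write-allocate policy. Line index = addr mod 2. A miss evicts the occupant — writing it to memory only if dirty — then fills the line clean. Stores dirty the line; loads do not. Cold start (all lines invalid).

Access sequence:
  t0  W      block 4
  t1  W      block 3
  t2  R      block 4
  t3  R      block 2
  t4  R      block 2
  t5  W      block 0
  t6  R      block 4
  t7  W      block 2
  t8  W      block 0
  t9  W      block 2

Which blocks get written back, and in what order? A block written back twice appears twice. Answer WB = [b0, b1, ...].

  0 | W B4 → L0 miss [D]
  1 | W B3 → L1 miss [D]
  2 | R B4 → L0 hit [D]
  3 | R B2 → L0 miss wb→B4 [-]
  4 | R B2 → L0 hit [-]
  5 | W B0 → L0 miss [D]
  6 | R B4 → L0 miss wb→B0 [-]
  7 | W B2 → L0 miss [D]
  8 | W B0 → L0 miss wb→B2 [D]
  9 | W B2 → L0 miss wb→B0 [D]

WB = [4, 0, 2, 0]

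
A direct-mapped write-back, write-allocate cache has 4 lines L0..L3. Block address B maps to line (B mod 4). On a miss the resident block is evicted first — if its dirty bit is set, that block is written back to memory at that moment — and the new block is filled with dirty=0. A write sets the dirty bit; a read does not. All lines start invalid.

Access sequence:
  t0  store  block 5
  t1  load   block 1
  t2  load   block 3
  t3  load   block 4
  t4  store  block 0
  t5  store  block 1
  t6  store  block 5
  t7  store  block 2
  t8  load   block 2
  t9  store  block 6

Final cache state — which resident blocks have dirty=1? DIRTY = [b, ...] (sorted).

DIRTY = [0, 5, 6]

0: W B5 → L1 miss [D]
1: R B1 → L1 miss wb→B5 [-]
2: R B3 → L3 miss [-]
3: R B4 → L0 miss [-]
4: W B0 → L0 miss [D]
5: W B1 → L1 hit [D]
6: W B5 → L1 miss wb→B1 [D]
7: W B2 → L2 miss [D]
8: R B2 → L2 hit [D]
9: W B6 → L2 miss wb→B2 [D]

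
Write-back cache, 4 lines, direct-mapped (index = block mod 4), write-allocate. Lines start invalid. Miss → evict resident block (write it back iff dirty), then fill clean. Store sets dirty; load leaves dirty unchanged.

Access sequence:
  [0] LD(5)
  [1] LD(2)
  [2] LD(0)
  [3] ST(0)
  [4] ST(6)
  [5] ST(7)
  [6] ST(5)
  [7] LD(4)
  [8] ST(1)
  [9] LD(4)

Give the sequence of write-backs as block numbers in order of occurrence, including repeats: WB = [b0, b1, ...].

  0 | R B5 → L1 miss [-]
  1 | R B2 → L2 miss [-]
  2 | R B0 → L0 miss [-]
  3 | W B0 → L0 hit [D]
  4 | W B6 → L2 miss [D]
  5 | W B7 → L3 miss [D]
  6 | W B5 → L1 hit [D]
  7 | R B4 → L0 miss wb→B0 [-]
  8 | W B1 → L1 miss wb→B5 [D]
  9 | R B4 → L0 hit [-]

WB = [0, 5]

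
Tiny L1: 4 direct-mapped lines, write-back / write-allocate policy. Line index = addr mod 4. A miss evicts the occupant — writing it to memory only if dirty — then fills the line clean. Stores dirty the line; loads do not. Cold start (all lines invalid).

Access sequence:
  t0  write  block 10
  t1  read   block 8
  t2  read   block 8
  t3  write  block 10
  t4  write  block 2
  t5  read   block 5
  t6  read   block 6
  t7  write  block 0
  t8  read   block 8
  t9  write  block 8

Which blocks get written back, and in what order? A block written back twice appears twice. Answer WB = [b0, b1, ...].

WB = [10, 2, 0]

  0 | W B10 → L2 miss [D]
  1 | R B8 → L0 miss [-]
  2 | R B8 → L0 hit [-]
  3 | W B10 → L2 hit [D]
  4 | W B2 → L2 miss wb→B10 [D]
  5 | R B5 → L1 miss [-]
  6 | R B6 → L2 miss wb→B2 [-]
  7 | W B0 → L0 miss [D]
  8 | R B8 → L0 miss wb→B0 [-]
  9 | W B8 → L0 hit [D]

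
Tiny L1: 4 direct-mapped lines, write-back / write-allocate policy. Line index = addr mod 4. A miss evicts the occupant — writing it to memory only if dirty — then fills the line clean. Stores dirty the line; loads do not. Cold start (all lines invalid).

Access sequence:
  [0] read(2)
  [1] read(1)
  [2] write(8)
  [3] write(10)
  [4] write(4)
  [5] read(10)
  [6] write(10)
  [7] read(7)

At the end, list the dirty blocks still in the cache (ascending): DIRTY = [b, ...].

0: R B2 → L2 miss [-]
1: R B1 → L1 miss [-]
2: W B8 → L0 miss [D]
3: W B10 → L2 miss [D]
4: W B4 → L0 miss wb→B8 [D]
5: R B10 → L2 hit [D]
6: W B10 → L2 hit [D]
7: R B7 → L3 miss [-]

DIRTY = [4, 10]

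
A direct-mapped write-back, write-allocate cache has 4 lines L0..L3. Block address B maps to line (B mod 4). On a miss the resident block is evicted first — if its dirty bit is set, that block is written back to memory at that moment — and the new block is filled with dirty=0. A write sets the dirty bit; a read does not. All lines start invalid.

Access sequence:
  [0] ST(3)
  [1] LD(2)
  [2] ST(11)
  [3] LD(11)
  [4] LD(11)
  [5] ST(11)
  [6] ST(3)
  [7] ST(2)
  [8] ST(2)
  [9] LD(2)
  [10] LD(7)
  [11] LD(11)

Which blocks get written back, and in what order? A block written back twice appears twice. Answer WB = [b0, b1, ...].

  0 | W B3 → L3 miss [D]
  1 | R B2 → L2 miss [-]
  2 | W B11 → L3 miss wb→B3 [D]
  3 | R B11 → L3 hit [D]
  4 | R B11 → L3 hit [D]
  5 | W B11 → L3 hit [D]
  6 | W B3 → L3 miss wb→B11 [D]
  7 | W B2 → L2 hit [D]
  8 | W B2 → L2 hit [D]
  9 | R B2 → L2 hit [D]
  10 | R B7 → L3 miss wb→B3 [-]
  11 | R B11 → L3 miss [-]

WB = [3, 11, 3]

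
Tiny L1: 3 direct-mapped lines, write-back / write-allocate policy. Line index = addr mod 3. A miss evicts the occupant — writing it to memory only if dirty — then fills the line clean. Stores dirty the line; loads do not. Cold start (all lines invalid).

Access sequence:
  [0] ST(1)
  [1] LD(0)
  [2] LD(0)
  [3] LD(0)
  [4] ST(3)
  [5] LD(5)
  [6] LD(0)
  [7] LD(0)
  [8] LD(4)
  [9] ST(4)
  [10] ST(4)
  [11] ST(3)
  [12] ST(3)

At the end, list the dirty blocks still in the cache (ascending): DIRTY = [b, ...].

  0 | W B1 → L1 miss [D]
  1 | R B0 → L0 miss [-]
  2 | R B0 → L0 hit [-]
  3 | R B0 → L0 hit [-]
  4 | W B3 → L0 miss [D]
  5 | R B5 → L2 miss [-]
  6 | R B0 → L0 miss wb→B3 [-]
  7 | R B0 → L0 hit [-]
  8 | R B4 → L1 miss wb→B1 [-]
  9 | W B4 → L1 hit [D]
  10 | W B4 → L1 hit [D]
  11 | W B3 → L0 miss [D]
  12 | W B3 → L0 hit [D]

DIRTY = [3, 4]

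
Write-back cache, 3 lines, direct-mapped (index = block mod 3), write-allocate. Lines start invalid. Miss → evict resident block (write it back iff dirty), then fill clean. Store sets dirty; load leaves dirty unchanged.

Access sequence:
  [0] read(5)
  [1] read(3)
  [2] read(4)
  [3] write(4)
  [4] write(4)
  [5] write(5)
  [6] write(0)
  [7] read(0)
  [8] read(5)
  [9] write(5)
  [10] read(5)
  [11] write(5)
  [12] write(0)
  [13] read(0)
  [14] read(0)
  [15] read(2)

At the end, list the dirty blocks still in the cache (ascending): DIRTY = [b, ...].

DIRTY = [0, 4]

0: R B5 -> L2 miss  d=-]
1: R B3 -> L0 miss  d=-]
2: R B4 -> L1 miss  d=-]
3: W B4 -> L1 hit  d=D]
4: W B4 -> L1 hit  d=D]
5: W B5 -> L2 hit  d=D]
6: W B0 -> L0 miss  d=D]
7: R B0 -> L0 hit  d=D]
8: R B5 -> L2 hit  d=D]
9: W B5 -> L2 hit  d=D]
10: R B5 -> L2 hit  d=D]
11: W B5 -> L2 hit  d=D]
12: W B0 -> L0 hit  d=D]
13: R B0 -> L0 hit  d=D]
14: R B0 -> L0 hit  d=D]
15: R B2 -> L2 miss wb->B5  d=-]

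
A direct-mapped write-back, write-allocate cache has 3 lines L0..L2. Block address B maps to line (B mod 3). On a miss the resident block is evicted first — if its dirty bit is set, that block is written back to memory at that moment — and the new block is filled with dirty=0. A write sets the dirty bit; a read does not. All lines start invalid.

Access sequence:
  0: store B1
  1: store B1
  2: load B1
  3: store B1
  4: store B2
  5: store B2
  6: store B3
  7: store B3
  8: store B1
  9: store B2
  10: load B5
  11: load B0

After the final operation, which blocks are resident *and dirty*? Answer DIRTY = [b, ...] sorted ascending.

  0 | W B1 → L1 miss [D]
  1 | W B1 → L1 hit [D]
  2 | R B1 → L1 hit [D]
  3 | W B1 → L1 hit [D]
  4 | W B2 → L2 miss [D]
  5 | W B2 → L2 hit [D]
  6 | W B3 → L0 miss [D]
  7 | W B3 → L0 hit [D]
  8 | W B1 → L1 hit [D]
  9 | W B2 → L2 hit [D]
  10 | R B5 → L2 miss wb→B2 [-]
  11 | R B0 → L0 miss wb→B3 [-]

DIRTY = [1]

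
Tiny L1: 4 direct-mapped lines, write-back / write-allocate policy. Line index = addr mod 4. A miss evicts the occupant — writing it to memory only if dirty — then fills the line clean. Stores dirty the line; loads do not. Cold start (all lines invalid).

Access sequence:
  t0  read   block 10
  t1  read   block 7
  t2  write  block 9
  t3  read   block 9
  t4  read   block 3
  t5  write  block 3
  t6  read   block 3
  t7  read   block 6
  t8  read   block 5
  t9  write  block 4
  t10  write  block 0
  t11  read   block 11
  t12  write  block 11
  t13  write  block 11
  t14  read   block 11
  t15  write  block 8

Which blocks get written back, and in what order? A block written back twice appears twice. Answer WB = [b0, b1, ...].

WB = [9, 4, 3, 0]

0: R B10 -> L2 miss  d=-]
1: R B7 -> L3 miss  d=-]
2: W B9 -> L1 miss  d=D]
3: R B9 -> L1 hit  d=D]
4: R B3 -> L3 miss  d=-]
5: W B3 -> L3 hit  d=D]
6: R B3 -> L3 hit  d=D]
7: R B6 -> L2 miss  d=-]
8: R B5 -> L1 miss wb->B9  d=-]
9: W B4 -> L0 miss  d=D]
10: W B0 -> L0 miss wb->B4  d=D]
11: R B11 -> L3 miss wb->B3  d=-]
12: W B11 -> L3 hit  d=D]
13: W B11 -> L3 hit  d=D]
14: R B11 -> L3 hit  d=D]
15: W B8 -> L0 miss wb->B0  d=D]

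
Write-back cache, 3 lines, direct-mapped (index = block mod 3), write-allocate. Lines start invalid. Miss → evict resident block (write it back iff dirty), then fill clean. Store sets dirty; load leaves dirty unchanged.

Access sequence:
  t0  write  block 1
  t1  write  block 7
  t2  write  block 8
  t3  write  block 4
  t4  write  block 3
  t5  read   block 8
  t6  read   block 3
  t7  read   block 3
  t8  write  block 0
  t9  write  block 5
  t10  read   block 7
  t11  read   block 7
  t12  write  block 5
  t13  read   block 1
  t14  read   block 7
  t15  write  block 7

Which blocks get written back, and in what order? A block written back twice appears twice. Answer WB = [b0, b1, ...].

WB = [1, 7, 3, 8, 4]

0: W B1 → L1 miss [D]
1: W B7 → L1 miss wb→B1 [D]
2: W B8 → L2 miss [D]
3: W B4 → L1 miss wb→B7 [D]
4: W B3 → L0 miss [D]
5: R B8 → L2 hit [D]
6: R B3 → L0 hit [D]
7: R B3 → L0 hit [D]
8: W B0 → L0 miss wb→B3 [D]
9: W B5 → L2 miss wb→B8 [D]
10: R B7 → L1 miss wb→B4 [-]
11: R B7 → L1 hit [-]
12: W B5 → L2 hit [D]
13: R B1 → L1 miss [-]
14: R B7 → L1 miss [-]
15: W B7 → L1 hit [D]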